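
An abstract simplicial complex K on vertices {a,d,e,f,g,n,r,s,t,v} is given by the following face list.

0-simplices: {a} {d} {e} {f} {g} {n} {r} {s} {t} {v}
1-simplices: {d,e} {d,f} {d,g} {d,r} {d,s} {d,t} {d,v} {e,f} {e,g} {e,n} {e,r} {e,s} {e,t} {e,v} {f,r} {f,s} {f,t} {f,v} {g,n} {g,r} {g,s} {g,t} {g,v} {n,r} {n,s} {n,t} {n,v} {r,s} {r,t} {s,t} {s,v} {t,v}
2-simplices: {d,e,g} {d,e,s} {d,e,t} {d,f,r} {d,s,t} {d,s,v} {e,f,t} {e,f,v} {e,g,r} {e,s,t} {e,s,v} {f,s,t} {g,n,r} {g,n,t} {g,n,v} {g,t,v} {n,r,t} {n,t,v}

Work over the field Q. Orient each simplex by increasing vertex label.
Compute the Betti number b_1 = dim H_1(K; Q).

b_1=8

n_0=10 n_1=32 n_2=18  [Q]
∂1: piv[de,df,dg,dr,ds,dt,dv,en] rk=8  ker:ef,eg,er,es,et,ev,fr,fs,ft,fv,gn,gr,gs,gt,gv,nr,ns,nt,nv,rs,rt,st,sv,tv
∂2: piv[deg,des,det,dfr,dst,dsv,eft,efv,egr,esv,fst,gnr,gnt,gnv,gtv,nrt] rk=16  ker:est,ntv
b_1=(32−8)−16=8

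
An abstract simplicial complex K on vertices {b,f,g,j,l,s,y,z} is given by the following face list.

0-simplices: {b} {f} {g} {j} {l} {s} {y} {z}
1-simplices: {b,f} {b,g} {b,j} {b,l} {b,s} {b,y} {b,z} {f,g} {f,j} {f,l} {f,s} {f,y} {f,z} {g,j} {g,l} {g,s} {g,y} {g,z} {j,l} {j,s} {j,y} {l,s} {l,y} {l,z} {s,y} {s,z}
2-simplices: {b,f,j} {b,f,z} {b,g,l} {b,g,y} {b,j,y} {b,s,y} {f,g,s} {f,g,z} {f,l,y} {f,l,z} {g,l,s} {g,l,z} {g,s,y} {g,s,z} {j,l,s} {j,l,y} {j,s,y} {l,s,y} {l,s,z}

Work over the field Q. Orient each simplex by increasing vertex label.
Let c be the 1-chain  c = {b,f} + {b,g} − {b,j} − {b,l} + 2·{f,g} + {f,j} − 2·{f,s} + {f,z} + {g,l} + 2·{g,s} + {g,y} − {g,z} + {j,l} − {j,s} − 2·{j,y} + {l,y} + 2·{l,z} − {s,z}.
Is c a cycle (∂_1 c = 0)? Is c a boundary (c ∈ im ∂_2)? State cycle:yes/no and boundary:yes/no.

cycle:no boundary:no

n_0=8 n_1=26 n_2=19  [Q]
∂1: piv[bf,bg,bj,bl,bs,by,bz] rk=7  ker:fg,fj,fl,fs,fy,fz,gj,gl,gs,gy,gz,jl,js,jy,ls,ly,lz,sy,sz
∂2: piv[bfj,bfz,bgl,bgy,bjy,bsy,fgs,fgz,fly,flz,gls,glz,gsy,gsz,jls,jly,jsy] rk=17  ker:lsy,lsz
∂1c = −{f} + 2·{j} − 2·{l} + {z}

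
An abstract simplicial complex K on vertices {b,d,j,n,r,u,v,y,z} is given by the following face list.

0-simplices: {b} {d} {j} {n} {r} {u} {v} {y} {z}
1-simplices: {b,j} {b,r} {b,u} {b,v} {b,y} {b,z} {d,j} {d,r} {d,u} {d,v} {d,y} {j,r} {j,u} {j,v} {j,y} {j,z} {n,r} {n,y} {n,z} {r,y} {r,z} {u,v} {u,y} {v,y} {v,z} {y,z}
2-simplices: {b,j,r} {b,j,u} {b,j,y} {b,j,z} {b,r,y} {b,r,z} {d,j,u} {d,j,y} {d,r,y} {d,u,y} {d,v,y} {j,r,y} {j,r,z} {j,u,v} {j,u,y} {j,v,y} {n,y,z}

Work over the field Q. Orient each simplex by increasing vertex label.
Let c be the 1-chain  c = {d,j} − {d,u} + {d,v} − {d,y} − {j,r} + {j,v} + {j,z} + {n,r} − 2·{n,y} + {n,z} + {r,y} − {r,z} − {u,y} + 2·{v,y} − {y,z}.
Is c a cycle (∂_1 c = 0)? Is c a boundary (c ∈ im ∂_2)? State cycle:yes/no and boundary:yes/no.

cycle:yes boundary:no

n_0=9 n_1=26 n_2=17  [Q]
∂1: piv[bj,br,bu,bv,by,bz,dj,nr] rk=8  ker:dr,du,dv,dy,jr,ju,jv,jy,jz,ny,nz,ry,rz,uv,uy,vy,vz,yz
∂2: piv[bjr,bju,bjy,bjz,bry,brz,dju,djy,dry,duy,dvy,juv,jvy,nyz] rk=14  ker:jry,jrz,juy
∂1c = 0
c vs im∂2: residual ≠ 0 ⇒ not boundary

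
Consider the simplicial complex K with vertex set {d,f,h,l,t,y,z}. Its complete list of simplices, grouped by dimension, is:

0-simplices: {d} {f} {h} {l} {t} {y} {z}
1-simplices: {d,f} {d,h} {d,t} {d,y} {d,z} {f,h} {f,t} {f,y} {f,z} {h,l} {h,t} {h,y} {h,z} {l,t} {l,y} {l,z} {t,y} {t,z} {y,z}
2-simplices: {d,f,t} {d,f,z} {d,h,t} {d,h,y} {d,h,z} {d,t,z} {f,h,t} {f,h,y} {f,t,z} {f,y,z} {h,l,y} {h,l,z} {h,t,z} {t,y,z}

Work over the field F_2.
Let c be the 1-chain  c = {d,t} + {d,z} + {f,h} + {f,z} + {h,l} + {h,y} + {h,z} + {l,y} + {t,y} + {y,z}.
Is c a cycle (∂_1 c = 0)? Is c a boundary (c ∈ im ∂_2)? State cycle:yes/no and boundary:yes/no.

n_0=7 n_1=19 n_2=14  [Z2]
∂1: piv[df,dh,dt,dy,dz,hl] rk=6  ker:fh,ft,fy,fz,ht,hy,hz,lt,ly,lz,ty,tz,yz
∂2: piv[dft,dfz,dht,dhy,dhz,dtz,fht,fhy,fyz,hly,hlz,tyz] rk=12  ker:ftz,htz
∂1c = 0
c vs im∂2: reduces to 0 ⇒ boundary

cycle:yes boundary:yes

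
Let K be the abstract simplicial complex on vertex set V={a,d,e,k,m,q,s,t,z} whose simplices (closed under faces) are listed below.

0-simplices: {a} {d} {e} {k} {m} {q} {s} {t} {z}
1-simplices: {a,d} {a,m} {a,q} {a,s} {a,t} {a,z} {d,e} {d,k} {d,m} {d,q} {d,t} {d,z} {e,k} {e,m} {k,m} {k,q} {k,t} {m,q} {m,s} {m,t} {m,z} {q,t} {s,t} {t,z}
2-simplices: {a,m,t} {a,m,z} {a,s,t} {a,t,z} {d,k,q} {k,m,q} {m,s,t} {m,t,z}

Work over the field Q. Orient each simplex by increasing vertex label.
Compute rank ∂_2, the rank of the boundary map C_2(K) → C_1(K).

n_0=9 n_1=24 n_2=8  [Q]
∂1: piv[ad,am,aq,as,at,az,de,dk] rk=8  ker:dm,dq,dt,dz,ek,em,km,kq,kt,mq,ms,mt,mz,qt,st,tz
∂2: piv[amt,amz,ast,atz,dkq,kmq,mst] rk=7  ker:mtz
rk∂_2=7

rank∂_2=7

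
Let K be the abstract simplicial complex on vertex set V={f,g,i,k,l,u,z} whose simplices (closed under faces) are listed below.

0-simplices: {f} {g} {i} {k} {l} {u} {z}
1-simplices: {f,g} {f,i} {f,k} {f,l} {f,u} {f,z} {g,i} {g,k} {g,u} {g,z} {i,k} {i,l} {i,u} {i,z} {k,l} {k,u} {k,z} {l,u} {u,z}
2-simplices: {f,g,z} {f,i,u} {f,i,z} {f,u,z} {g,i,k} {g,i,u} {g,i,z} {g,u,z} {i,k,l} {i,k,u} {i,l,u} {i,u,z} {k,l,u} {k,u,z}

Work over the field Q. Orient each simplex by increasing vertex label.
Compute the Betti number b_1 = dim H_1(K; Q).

n_0=7 n_1=19 n_2=14  [Q]
∂1: piv[fg,fi,fk,fl,fu,fz] rk=6  ker:gi,gk,gu,gz,ik,il,iu,iz,kl,ku,kz,lu,uz
∂2: piv[fgz,fiu,fiz,fuz,gik,giu,giz,ikl,iku,ilu,kuz] rk=11  ker:guz,iuz,klu
b_1=(19−6)−11=2

b_1=2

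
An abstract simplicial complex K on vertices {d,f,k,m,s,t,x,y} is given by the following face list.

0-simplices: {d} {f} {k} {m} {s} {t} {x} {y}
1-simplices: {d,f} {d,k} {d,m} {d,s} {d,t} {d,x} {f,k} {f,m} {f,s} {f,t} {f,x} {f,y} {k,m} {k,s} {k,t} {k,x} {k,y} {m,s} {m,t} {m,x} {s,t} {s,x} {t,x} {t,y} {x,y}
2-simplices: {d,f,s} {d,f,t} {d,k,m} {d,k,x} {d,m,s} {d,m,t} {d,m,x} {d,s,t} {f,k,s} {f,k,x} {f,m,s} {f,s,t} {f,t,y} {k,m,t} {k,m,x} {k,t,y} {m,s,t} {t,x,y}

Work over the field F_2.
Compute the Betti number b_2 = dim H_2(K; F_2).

n_0=8 n_1=25 n_2=18  [Z2]
∂1: piv[df,dk,dm,ds,dt,dx,fy] rk=7  ker:fk,fm,fs,ft,fx,km,ks,kt,kx,ky,ms,mt,mx,st,sx,tx,ty,xy
∂2: piv[dfs,dft,dkm,dkx,dms,dmt,dmx,dst,fks,fkx,fms,fty,kmt,kty,txy] rk=15  ker:fst,kmx,mst
b_2=(18−15)−0=3

b_2=3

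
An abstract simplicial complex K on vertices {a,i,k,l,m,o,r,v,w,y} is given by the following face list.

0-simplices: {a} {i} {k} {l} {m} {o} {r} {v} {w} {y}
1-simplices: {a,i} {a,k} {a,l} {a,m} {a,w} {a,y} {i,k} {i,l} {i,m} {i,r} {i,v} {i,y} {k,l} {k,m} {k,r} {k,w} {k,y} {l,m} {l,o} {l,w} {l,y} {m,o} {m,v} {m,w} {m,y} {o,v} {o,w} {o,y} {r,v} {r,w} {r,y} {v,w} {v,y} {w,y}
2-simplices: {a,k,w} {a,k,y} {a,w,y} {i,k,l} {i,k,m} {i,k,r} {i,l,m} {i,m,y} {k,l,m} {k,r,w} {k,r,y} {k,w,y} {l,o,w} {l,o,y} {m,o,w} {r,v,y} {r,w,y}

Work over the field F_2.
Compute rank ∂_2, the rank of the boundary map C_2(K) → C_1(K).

n_0=10 n_1=34 n_2=17  [Z2]
∂1: piv[ai,ak,al,am,aw,ay,ir,iv,lo] rk=9  ker:ik,il,im,iy,kl,km,kr,kw,ky,lm,lw,ly,mo,mv,mw,my,ov,ow,oy,rv,rw,ry,vw,vy,wy
∂2: piv[akw,aky,awy,ikl,ikm,ikr,ilm,imy,krw,kry,low,loy,mow,rvy] rk=14  ker:klm,kwy,rwy
rk∂_2=14

rank∂_2=14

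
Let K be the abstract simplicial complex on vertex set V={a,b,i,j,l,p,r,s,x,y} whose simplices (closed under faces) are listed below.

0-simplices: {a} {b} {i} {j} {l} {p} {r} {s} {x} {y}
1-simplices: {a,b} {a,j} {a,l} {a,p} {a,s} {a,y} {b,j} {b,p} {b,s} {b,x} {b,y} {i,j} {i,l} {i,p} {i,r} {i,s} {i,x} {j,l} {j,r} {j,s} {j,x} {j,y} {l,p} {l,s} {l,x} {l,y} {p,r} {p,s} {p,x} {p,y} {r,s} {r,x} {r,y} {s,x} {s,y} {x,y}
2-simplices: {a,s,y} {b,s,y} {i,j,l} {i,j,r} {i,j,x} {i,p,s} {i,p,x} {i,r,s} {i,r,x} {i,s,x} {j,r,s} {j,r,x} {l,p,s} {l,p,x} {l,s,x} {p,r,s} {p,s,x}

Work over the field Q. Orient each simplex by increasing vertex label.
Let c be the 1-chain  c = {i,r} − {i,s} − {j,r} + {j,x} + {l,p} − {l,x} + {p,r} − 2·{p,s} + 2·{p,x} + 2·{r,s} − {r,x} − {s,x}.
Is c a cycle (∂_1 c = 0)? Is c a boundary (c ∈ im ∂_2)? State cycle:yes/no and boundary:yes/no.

n_0=10 n_1=36 n_2=17  [Q]
∂1: piv[ab,aj,al,ap,as,ay,bx,ij,ir] rk=9  ker:bj,bp,bs,by,il,ip,is,ix,jl,jr,js,jx,jy,lp,ls,lx,ly,pr,ps,px,py,rs,rx,ry,sx,sy,xy
∂2: piv[asy,bsy,ijl,ijr,ijx,ips,ipx,irs,irx,isx,jrs,lps,lpx,prs] rk=14  ker:jrx,lsx,psx
∂1c = 0
c vs im∂2: reduces to 0 ⇒ boundary

cycle:yes boundary:yes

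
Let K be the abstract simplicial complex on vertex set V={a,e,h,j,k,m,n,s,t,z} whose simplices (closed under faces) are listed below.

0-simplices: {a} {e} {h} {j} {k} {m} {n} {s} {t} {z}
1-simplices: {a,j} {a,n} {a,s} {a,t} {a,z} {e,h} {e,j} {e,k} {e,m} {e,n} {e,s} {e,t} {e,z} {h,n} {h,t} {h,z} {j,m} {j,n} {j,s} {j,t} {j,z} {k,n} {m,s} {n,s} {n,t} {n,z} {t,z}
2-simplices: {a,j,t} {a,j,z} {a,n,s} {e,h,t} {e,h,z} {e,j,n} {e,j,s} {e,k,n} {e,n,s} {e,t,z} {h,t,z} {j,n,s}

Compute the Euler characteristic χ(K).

n_0=10 n_1=27 n_2=12
χ=+10−27+12=-5

χ(K)=-5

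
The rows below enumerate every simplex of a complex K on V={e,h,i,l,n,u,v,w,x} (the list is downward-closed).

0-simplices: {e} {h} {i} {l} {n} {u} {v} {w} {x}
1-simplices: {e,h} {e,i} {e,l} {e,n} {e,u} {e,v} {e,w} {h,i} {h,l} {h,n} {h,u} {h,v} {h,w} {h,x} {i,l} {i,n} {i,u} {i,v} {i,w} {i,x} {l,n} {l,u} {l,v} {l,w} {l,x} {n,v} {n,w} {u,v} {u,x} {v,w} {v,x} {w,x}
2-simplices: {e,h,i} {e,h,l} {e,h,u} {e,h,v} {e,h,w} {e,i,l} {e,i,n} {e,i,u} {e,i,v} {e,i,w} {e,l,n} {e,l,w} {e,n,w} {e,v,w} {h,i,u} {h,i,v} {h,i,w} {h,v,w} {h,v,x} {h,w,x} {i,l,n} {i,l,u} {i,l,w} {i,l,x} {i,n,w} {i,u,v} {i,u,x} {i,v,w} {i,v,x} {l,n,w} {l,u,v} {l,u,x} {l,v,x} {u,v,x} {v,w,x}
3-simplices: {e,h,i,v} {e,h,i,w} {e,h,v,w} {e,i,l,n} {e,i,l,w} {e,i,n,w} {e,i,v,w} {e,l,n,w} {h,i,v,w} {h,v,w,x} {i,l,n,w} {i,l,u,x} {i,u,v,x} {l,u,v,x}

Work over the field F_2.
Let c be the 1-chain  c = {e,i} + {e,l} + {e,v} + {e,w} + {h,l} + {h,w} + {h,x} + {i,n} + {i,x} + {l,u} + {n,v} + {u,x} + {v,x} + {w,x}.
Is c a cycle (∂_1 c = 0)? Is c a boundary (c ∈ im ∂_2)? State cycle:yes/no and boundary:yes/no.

cycle:no boundary:no

n_0=9 n_1=32 n_2=35 n_3=14  [Z2]
∂1: piv[eh,ei,el,en,eu,ev,ew,hx] rk=8  ker:hi,hl,hn,hu,hv,hw,il,in,iu,iv,iw,ix,ln,lu,lv,lw,lx,nv,nw,uv,ux,vw,vx,wx
∂2: piv[ehi,ehl,ehu,ehv,ehw,eil,ein,eiu,eiv,eiw,eln,elw,enw,evw,hvx,hwx,ilu,ilx,iuv,iux,ivx,luv] rk=22  ker:hiu,hiv,hiw,hvw,iln,ilw,inw,ivw,lnw,lux,lvx,uvx,vwx
∂3: piv[ehiv,ehiw,ehvw,eiln,eilw,einw,eivw,elnw,hvwx,ilux,iuvx,luvx] rk=12  ker:hivw,ilnw
∂1c = {h} + {i} + {l} + {v} + {w} + {x}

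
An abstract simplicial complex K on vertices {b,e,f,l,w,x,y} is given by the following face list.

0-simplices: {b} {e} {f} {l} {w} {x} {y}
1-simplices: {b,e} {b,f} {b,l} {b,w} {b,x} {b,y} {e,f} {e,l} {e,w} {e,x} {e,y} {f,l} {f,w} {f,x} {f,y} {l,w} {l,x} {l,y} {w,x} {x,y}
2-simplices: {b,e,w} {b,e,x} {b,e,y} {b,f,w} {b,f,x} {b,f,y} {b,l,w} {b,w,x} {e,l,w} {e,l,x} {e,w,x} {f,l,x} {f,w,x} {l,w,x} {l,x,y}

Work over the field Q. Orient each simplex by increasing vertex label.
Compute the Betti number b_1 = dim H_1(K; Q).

n_0=7 n_1=20 n_2=15  [Q]
∂1: piv[be,bf,bl,bw,bx,by] rk=6  ker:ef,el,ew,ex,ey,fl,fw,fx,fy,lw,lx,ly,wx,xy
∂2: piv[bew,bex,bey,bfw,bfx,bfy,blw,bwx,elw,elx,flx,lxy] rk=12  ker:ewx,fwx,lwx
b_1=(20−6)−12=2

b_1=2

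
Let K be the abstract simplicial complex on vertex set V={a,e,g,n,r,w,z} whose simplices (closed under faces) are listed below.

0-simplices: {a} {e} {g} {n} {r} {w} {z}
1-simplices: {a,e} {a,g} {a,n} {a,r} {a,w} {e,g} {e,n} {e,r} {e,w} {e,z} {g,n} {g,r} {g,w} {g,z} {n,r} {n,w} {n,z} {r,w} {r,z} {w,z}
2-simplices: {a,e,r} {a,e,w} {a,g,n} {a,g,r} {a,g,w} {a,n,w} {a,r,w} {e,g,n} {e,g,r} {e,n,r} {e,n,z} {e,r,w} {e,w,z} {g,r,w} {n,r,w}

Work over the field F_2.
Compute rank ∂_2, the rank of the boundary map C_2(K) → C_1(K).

n_0=7 n_1=20 n_2=15  [Z2]
∂1: piv[ae,ag,an,ar,aw,ez] rk=6  ker:eg,en,er,ew,gn,gr,gw,gz,nr,nw,nz,rw,rz,wz
∂2: piv[aer,aew,agn,agr,agw,anw,arw,egn,egr,enr,enz,ewz] rk=12  ker:erw,grw,nrw
rk∂_2=12

rank∂_2=12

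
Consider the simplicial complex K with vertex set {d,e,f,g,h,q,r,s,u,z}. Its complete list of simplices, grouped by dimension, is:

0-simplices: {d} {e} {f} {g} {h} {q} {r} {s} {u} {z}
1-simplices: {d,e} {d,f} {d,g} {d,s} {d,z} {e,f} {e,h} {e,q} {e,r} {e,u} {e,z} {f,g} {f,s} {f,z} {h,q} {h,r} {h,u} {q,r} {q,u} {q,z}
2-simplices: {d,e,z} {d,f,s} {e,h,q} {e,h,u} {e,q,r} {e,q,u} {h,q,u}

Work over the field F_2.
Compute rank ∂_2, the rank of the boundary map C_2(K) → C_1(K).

rank∂_2=6

n_0=10 n_1=20 n_2=7  [Z2]
∂1: piv[de,df,dg,ds,dz,eh,eq,er,eu] rk=9  ker:ef,ez,fg,fs,fz,hq,hr,hu,qr,qu,qz
∂2: piv[dez,dfs,ehq,ehu,eqr,equ] rk=6  ker:hqu
rk∂_2=6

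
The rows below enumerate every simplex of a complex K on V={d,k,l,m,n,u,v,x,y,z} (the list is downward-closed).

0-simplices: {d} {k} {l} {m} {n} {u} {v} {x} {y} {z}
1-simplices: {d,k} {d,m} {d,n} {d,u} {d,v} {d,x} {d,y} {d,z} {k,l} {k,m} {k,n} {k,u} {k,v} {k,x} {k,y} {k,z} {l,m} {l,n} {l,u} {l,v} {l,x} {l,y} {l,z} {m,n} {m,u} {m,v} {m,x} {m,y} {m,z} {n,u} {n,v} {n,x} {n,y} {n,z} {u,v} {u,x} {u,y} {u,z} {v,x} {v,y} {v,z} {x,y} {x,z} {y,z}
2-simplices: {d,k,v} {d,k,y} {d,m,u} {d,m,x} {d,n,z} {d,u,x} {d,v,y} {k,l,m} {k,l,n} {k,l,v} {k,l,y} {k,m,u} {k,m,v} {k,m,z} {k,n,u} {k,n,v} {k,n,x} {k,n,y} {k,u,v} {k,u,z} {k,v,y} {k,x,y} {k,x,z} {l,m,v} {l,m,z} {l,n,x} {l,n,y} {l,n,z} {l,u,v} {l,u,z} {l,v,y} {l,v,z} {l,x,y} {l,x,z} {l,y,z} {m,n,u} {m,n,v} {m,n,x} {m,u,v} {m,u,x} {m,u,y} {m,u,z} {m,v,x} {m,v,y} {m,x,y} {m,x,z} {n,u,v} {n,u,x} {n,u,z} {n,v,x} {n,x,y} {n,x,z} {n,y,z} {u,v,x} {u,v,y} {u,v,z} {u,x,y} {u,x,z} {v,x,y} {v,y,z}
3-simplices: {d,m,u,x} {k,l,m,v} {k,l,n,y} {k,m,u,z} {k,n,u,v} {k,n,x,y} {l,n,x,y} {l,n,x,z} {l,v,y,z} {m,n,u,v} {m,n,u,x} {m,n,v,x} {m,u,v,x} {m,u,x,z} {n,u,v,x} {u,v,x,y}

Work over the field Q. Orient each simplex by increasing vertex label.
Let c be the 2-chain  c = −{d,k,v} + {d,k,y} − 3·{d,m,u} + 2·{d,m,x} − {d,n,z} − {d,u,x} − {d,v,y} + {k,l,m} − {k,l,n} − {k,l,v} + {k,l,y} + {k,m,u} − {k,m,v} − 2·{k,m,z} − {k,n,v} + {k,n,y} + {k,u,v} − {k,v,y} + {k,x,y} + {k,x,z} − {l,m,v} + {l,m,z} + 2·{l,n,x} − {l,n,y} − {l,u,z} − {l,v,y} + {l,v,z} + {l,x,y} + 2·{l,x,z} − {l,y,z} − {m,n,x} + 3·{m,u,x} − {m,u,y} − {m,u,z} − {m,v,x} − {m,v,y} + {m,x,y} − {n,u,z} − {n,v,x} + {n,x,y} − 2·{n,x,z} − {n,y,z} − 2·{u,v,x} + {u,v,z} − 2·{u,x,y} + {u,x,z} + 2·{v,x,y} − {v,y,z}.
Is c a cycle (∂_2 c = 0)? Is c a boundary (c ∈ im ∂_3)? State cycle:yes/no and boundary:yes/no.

n_0=10 n_1=44 n_2=60 n_3=16  [Q]
∂1: piv[dk,dm,dn,du,dv,dx,dy,dz,kl] rk=9  ker:km,kn,ku,kv,kx,ky,kz,lm,ln,lu,lv,lx,ly,lz,mn,mu,mv,mx,my,mz,nu,nv,nx,ny,nz,uv,ux,uy,uz,vx,vy,vz,xy,xz,yz
∂2: piv[dkv,dky,dmu,dmx,dnz,dux,dvy,klm,kln,klv,kly,kmu,kmv,kmz,knu,knv,knx,kny,kuv,kuz,kxy,kxz,lmz,lnx,lnz,luv,lvz,lyz,mnu,mnx,muy,mvx,mvy] rk=33  ker:kvy,lmv,lny,luz,lvy,lxy,lxz,mnv,muv,mux,muz,mxy,mxz,nuv,nux,nuz,nvx,nxy,nxz,nyz,uvx,uvy,uvz,uxy,uxz,vxy,vyz
∂3: piv[dmux,klmv,klny,kmuz,knuv,knxy,lnxy,lnxz,lvyz,mnuv,mnux,mnvx,muvx,muxz,uvxy] rk=15  ker:nuvx
∂2c = −{d,m} − {d,n} + 2·{d,u} − {d,x} + {d,z} − 3·{k,m} + {k,n} + 2·{k,x} − {k,y} + {k,z} + {l,m} − {l,u} + {l,x} + {l,y} − 2·{l,z} − {m,n} − {m,u} − 4·{m,v} + 2·{m,x} + {m,y} − {n,u} − 2·{n,v} + {n,x} − 2·{n,y} + 3·{n,z} + 3·{u,x} + {u,y} − 5·{u,z} − 2·{v,x} − 7·{v,y} + 3·{v,z} + 4·{x,y} + 2·{x,z} − 3·{y,z}

cycle:no boundary:no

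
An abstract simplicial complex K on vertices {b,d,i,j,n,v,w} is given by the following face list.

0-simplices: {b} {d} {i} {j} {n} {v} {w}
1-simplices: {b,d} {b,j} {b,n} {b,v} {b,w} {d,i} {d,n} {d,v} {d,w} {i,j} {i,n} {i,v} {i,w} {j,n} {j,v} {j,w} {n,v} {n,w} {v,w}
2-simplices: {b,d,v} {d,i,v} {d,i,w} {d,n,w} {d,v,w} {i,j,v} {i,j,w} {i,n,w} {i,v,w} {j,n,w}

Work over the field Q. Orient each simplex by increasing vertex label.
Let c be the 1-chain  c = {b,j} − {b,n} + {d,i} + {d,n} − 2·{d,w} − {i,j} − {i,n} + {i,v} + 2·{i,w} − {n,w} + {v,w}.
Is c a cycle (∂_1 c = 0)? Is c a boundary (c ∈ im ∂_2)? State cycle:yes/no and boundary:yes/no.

cycle:yes boundary:no

n_0=7 n_1=19 n_2=10  [Q]
∂1: piv[bd,bj,bn,bv,bw,di] rk=6  ker:dn,dv,dw,ij,in,iv,iw,jn,jv,jw,nv,nw,vw
∂2: piv[bdv,div,diw,dnw,dvw,ijv,ijw,inw,jnw] rk=9  ker:ivw
∂1c = 0
c vs im∂2: residual ≠ 0 ⇒ not boundary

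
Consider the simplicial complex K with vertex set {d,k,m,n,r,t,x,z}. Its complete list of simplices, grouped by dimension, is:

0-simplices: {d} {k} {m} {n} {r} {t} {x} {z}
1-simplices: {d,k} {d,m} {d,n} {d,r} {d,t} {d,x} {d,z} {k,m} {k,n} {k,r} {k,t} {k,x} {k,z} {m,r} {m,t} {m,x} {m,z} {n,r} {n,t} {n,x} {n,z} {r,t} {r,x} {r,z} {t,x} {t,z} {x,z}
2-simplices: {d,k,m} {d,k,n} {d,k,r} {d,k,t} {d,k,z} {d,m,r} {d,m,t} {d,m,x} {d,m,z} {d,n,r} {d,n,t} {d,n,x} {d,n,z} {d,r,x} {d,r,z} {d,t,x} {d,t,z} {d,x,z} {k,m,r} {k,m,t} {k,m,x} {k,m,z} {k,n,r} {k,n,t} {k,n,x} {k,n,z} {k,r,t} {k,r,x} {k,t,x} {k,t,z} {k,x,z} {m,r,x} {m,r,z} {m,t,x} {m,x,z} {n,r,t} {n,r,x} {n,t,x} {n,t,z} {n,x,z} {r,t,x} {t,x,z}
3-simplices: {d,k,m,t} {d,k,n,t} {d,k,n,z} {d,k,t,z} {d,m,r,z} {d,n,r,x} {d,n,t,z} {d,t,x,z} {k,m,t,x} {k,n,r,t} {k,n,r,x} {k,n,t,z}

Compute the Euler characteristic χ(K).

χ(K)=11

n_0=8 n_1=27 n_2=42 n_3=12
χ=+8−27+42−12=11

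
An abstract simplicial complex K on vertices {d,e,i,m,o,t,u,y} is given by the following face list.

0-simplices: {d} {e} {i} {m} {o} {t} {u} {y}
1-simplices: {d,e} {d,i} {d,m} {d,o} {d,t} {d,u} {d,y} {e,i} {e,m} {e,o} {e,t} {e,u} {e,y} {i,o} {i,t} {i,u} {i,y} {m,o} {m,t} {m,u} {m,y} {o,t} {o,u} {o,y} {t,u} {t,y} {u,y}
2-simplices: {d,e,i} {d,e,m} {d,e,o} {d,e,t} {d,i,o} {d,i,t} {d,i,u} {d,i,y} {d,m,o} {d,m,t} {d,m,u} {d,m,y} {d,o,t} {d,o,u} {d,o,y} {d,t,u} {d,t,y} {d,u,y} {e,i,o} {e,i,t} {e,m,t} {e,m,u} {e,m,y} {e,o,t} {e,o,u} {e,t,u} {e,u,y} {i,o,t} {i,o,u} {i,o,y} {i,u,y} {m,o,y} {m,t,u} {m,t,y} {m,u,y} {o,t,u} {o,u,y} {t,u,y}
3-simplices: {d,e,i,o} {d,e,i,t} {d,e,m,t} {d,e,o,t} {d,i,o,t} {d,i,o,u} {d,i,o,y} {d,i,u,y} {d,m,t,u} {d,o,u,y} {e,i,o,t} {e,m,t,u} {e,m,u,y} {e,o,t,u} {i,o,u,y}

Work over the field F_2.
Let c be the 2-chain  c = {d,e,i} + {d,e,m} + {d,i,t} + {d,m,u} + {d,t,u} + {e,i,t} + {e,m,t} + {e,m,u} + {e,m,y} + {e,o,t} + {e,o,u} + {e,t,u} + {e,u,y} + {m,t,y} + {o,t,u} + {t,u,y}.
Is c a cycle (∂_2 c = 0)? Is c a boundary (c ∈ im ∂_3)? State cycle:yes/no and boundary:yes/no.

n_0=8 n_1=27 n_2=38 n_3=15  [Z2]
∂1: piv[de,di,dm,do,dt,du,dy] rk=7  ker:ei,em,eo,et,eu,ey,io,it,iu,iy,mo,mt,mu,my,ot,ou,oy,tu,ty,uy
∂2: piv[dei,dem,deo,det,dio,dit,diu,diy,dmo,dmt,dmu,dmy,dot,dou,doy,dtu,dty,duy,emu,emy] rk=20  ker:eio,eit,emt,eot,eou,etu,euy,iot,iou,ioy,iuy,moy,mtu,mty,muy,otu,ouy,tuy
∂3: piv[deio,deit,demt,deot,diot,diou,dioy,diuy,dmtu,douy,emtu,emuy,eotu] rk=13  ker:eiot,iouy
∂2c = 0
c vs im∂3: residual ≠ 0 ⇒ not boundary

cycle:yes boundary:no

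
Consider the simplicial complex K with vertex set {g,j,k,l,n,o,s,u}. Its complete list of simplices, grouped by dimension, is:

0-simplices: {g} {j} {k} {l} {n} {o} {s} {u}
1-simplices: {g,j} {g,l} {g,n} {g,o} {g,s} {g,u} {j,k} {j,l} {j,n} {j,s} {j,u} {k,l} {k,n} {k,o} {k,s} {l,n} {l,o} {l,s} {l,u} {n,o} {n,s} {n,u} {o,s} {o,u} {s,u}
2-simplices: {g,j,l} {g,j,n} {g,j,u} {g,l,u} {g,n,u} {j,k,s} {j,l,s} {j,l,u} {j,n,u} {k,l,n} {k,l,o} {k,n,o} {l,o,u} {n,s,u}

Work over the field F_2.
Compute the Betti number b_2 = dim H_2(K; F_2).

n_0=8 n_1=25 n_2=14  [Z2]
∂1: piv[gj,gl,gn,go,gs,gu,jk] rk=7  ker:jl,jn,js,ju,kl,kn,ko,ks,ln,lo,ls,lu,no,ns,nu,os,ou,su
∂2: piv[gjl,gjn,gju,glu,gnu,jks,jls,kln,klo,kno,lou,nsu] rk=12  ker:jlu,jnu
b_2=(14−12)−0=2

b_2=2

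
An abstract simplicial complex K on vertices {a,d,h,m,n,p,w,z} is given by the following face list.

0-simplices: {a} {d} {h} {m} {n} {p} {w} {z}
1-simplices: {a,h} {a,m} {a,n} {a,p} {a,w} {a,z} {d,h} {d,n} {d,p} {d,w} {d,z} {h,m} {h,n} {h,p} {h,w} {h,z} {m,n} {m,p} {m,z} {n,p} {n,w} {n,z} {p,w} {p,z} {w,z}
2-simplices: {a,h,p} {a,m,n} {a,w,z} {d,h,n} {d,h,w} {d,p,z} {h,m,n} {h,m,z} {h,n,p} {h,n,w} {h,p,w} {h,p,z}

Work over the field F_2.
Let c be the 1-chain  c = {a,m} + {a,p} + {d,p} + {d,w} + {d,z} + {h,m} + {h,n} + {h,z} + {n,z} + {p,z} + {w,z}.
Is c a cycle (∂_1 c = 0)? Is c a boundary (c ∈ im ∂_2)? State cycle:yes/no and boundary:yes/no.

n_0=8 n_1=25 n_2=12  [Z2]
∂1: piv[ah,am,an,ap,aw,az,dh] rk=7  ker:dn,dp,dw,dz,hm,hn,hp,hw,hz,mn,mp,mz,np,nw,nz,pw,pz,wz
∂2: piv[ahp,amn,awz,dhn,dhw,dpz,hmn,hmz,hnp,hnw,hpw,hpz] rk=12
∂1c = {d} + {h} + {p} + {z}

cycle:no boundary:no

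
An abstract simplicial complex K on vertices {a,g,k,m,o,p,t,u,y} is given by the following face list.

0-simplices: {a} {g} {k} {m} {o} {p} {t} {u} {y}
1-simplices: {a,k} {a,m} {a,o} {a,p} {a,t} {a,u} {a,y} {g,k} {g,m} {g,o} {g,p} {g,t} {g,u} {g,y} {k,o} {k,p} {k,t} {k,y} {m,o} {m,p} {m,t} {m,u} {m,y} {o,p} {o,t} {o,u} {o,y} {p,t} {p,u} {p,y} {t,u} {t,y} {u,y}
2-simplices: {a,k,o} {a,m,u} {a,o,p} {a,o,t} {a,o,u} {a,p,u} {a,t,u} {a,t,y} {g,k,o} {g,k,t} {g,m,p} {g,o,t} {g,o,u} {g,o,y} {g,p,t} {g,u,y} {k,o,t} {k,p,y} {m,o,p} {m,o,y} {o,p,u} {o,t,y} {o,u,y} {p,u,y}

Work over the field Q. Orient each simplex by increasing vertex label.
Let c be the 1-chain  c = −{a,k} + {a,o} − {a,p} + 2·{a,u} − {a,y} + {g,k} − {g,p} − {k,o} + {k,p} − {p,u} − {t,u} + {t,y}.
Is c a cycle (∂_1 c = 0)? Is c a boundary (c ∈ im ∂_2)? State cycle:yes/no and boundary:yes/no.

n_0=9 n_1=33 n_2=24  [Q]
∂1: piv[ak,am,ao,ap,at,au,ay,gk] rk=8  ker:gm,go,gp,gt,gu,gy,ko,kp,kt,ky,mo,mp,mt,mu,my,op,ot,ou,oy,pt,pu,py,tu,ty,uy
∂2: piv[ako,amu,aop,aot,aou,apu,atu,aty,gko,gkt,gmp,got,gou,goy,gpt,guy,kpy,mop,moy,oty,puy] rk=21  ker:kot,opu,ouy
∂1c = 0
c vs im∂2: residual ≠ 0 ⇒ not boundary

cycle:yes boundary:no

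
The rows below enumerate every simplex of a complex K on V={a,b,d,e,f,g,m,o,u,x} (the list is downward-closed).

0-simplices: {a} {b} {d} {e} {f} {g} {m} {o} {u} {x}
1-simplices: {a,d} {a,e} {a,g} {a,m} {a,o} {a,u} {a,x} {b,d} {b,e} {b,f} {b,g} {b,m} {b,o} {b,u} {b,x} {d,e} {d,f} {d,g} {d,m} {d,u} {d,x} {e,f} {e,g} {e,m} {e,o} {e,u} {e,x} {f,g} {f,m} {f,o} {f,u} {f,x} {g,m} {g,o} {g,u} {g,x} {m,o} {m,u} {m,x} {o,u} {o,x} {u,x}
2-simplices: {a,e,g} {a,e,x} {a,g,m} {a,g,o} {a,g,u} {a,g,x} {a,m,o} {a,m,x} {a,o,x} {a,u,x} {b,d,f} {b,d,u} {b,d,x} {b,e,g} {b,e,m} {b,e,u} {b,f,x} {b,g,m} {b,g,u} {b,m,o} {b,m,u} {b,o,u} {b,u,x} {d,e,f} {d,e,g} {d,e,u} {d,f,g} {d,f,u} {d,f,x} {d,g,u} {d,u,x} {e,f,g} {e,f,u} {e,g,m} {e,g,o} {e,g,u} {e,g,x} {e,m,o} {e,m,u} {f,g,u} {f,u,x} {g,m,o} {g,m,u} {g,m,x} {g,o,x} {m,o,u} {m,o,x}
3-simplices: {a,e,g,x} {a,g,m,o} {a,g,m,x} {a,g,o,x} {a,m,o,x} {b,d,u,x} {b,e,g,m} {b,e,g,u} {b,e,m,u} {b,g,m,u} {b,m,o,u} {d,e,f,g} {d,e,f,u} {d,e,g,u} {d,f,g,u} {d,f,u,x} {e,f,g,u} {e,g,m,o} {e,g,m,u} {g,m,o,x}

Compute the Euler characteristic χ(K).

χ(K)=-5

n_0=10 n_1=42 n_2=47 n_3=20
χ=+10−42+47−20=-5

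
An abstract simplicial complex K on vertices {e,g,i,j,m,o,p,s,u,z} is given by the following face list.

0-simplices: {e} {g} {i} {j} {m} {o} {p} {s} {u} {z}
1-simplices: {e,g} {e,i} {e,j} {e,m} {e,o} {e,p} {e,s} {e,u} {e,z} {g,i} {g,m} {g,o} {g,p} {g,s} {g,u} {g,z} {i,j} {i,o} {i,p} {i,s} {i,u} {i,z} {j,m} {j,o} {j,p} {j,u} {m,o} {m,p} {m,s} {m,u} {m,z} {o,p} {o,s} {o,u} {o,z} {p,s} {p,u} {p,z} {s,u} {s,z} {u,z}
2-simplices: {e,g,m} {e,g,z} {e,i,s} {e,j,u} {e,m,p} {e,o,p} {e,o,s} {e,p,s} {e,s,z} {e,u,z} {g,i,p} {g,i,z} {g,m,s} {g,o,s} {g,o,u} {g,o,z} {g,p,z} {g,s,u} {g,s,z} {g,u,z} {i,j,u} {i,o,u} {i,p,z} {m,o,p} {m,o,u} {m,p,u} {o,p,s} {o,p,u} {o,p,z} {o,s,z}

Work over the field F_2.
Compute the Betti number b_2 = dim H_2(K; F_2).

b_2=4

n_0=10 n_1=41 n_2=30  [Z2]
∂1: piv[eg,ei,ej,em,eo,ep,es,eu,ez] rk=9  ker:gi,gm,go,gp,gs,gu,gz,ij,io,ip,is,iu,iz,jm,jo,jp,ju,mo,mp,ms,mu,mz,op,os,ou,oz,ps,pu,pz,su,sz,uz
∂2: piv[egm,egz,eis,eju,emp,eop,eos,eps,esz,euz,gip,giz,gms,gos,gou,goz,gpz,gsu,gsz,guz,iju,iou,mop,mou,mpu,opz] rk=26  ker:ipz,ops,opu,osz
b_2=(30−26)−0=4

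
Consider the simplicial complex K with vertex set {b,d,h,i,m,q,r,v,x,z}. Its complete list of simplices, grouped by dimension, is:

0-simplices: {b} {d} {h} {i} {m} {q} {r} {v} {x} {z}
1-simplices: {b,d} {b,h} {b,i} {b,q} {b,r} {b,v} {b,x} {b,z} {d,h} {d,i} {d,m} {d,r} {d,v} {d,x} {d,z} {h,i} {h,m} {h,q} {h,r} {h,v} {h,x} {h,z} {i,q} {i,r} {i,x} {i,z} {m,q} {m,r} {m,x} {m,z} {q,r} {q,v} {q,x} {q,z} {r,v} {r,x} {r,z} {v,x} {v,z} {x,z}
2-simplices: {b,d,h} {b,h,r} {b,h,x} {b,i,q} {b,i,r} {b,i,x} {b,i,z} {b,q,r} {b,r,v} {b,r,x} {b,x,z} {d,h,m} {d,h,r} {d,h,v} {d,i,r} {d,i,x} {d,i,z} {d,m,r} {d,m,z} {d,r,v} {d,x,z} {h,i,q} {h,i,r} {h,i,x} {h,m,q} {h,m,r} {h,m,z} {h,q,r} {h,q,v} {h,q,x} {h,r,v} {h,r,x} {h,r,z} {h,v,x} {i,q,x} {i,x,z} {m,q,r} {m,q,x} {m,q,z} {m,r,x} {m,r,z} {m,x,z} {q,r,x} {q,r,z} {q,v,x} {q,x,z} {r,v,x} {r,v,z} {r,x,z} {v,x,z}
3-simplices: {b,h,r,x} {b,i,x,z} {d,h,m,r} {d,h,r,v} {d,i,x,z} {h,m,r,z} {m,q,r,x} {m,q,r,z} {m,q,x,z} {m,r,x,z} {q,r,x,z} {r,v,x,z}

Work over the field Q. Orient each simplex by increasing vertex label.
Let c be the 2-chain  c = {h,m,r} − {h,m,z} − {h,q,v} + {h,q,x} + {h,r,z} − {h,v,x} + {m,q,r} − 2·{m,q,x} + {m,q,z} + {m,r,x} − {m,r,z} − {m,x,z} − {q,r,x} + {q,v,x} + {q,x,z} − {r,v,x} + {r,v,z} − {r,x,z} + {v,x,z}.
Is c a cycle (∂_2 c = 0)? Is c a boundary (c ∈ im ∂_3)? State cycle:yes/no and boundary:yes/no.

cycle:yes boundary:no

n_0=10 n_1=40 n_2=50 n_3=12  [Q]
∂1: piv[bd,bh,bi,bq,br,bv,bx,bz,dm] rk=9  ker:dh,di,dr,dv,dx,dz,hi,hm,hq,hr,hv,hx,hz,iq,ir,ix,iz,mq,mr,mx,mz,qr,qv,qx,qz,rv,rx,rz,vx,vz,xz
∂2: piv[bdh,bhr,bhx,biq,bir,bix,biz,bqr,brv,brx,bxz,dhm,dhr,dhv,dir,dix,diz,dmr,dmz,drv,hiq,hir,hmq,hmz,hqv,hqx,hrz,hvx,mqx,mqz,rvz] rk=31  ker:dxz,hix,hmr,hqr,hrv,hrx,iqx,ixz,mqr,mrx,mrz,mxz,qrx,qrz,qvx,qxz,rvx,rxz,vxz
∂3: piv[bhrx,bixz,dhmr,dhrv,dixz,hmrz,mqrx,mqrz,mqxz,mrxz,rvxz] rk=11  ker:qrxz
∂2c = 0
c vs im∂3: residual ≠ 0 ⇒ not boundary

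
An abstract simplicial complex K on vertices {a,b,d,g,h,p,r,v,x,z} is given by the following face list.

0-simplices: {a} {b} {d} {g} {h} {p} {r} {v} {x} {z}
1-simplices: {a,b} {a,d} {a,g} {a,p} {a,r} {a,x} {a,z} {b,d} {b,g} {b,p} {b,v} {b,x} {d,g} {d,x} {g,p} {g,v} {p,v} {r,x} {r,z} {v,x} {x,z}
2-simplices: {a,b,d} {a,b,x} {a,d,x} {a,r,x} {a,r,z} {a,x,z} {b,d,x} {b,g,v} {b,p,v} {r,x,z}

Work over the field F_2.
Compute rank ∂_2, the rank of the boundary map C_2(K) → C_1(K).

rank∂_2=8

n_0=10 n_1=21 n_2=10  [Z2]
∂1: piv[ab,ad,ag,ap,ar,ax,az,bv] rk=8  ker:bd,bg,bp,bx,dg,dx,gp,gv,pv,rx,rz,vx,xz
∂2: piv[abd,abx,adx,arx,arz,axz,bgv,bpv] rk=8  ker:bdx,rxz
rk∂_2=8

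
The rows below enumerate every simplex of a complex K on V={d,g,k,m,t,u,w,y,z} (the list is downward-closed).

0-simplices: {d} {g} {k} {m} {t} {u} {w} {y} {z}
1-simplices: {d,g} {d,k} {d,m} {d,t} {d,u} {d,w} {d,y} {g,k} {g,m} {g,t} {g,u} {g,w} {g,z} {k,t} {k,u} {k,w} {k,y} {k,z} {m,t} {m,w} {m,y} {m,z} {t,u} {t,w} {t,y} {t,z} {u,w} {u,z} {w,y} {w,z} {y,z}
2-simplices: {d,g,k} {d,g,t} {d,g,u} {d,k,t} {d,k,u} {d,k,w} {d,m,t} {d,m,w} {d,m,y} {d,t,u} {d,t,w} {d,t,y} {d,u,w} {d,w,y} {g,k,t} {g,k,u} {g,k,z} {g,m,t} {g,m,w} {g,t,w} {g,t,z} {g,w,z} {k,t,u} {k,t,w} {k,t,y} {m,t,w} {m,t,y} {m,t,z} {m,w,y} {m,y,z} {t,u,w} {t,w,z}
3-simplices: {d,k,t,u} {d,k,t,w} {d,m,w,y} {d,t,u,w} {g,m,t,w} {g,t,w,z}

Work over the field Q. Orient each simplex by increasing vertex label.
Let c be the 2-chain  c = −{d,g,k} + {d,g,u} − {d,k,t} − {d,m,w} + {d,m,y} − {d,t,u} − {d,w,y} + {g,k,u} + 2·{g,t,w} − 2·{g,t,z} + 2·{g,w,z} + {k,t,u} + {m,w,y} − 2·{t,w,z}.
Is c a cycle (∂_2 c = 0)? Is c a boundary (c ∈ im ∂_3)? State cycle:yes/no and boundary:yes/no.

n_0=9 n_1=31 n_2=32 n_3=6  [Q]
∂1: piv[dg,dk,dm,dt,du,dw,dy,gz] rk=8  ker:gk,gm,gt,gu,gw,kt,ku,kw,ky,kz,mt,mw,my,mz,tu,tw,ty,tz,uw,uz,wy,wz,yz
∂2: piv[dgk,dgt,dgu,dkt,dku,dkw,dmt,dmw,dmy,dtu,dtw,dty,duw,dwy,gkz,gmt,gmw,gtz,gwz,kty,mtz,myz] rk=22  ker:gkt,gku,gtw,ktu,ktw,mtw,mty,mwy,tuw,twz
∂3: piv[dktu,dktw,dmwy,dtuw,gmtw,gtwz] rk=6
∂2c = 0
c vs im∂3: residual ≠ 0 ⇒ not boundary

cycle:yes boundary:no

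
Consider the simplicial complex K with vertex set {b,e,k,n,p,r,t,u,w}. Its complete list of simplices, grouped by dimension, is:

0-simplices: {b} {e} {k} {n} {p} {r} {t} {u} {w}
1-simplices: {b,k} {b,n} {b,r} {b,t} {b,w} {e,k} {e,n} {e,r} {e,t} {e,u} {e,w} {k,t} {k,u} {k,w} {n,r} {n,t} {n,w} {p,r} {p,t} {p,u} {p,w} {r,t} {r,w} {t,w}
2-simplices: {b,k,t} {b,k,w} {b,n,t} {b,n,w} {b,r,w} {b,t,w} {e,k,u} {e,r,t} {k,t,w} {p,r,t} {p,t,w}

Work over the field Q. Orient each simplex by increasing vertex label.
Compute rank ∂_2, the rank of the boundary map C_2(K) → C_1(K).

rank∂_2=10

n_0=9 n_1=24 n_2=11  [Q]
∂1: piv[bk,bn,br,bt,bw,ek,eu,pr] rk=8  ker:en,er,et,ew,kt,ku,kw,nr,nt,nw,pt,pu,pw,rt,rw,tw
∂2: piv[bkt,bkw,bnt,bnw,brw,btw,eku,ert,prt,ptw] rk=10  ker:ktw
rk∂_2=10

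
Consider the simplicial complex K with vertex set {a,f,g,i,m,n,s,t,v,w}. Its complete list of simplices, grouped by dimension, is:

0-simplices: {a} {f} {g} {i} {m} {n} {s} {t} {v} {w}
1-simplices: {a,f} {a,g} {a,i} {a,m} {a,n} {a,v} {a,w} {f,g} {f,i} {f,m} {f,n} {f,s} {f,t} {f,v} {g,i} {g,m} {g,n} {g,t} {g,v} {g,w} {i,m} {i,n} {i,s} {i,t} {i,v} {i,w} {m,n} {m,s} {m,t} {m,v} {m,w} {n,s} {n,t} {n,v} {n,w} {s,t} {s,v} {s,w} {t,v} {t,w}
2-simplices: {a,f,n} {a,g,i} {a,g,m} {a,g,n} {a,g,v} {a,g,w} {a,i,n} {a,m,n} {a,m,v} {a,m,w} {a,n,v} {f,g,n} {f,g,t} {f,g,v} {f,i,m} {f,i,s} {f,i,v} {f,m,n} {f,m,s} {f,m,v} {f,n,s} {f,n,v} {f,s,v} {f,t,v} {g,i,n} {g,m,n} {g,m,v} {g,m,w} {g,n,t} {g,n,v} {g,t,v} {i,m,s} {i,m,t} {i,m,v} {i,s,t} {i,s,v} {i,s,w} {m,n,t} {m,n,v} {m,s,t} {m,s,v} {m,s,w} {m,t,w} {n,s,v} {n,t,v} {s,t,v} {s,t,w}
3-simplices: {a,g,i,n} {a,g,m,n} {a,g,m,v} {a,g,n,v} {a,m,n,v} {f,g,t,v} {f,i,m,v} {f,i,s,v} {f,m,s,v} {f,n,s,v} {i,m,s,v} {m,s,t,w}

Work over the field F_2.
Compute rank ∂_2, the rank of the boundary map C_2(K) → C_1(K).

rank∂_2=29

n_0=10 n_1=40 n_2=47 n_3=12  [Z2]
∂1: piv[af,ag,ai,am,an,av,aw,fs,ft] rk=9  ker:fg,fi,fm,fn,fv,gi,gm,gn,gt,gv,gw,im,in,is,it,iv,iw,mn,ms,mt,mv,mw,ns,nt,nv,nw,st,sv,sw,tv,tw
∂2: piv[afn,agi,agm,agn,agv,agw,ain,amn,amv,amw,anv,fgn,fgt,fgv,fim,fis,fiv,fmn,fms,fns,fsv,ftv,gnt,imt,ist,isw,mnt,msw,mtw] rk=29  ker:fmv,fnv,gin,gmn,gmv,gmw,gnv,gtv,ims,imv,isv,mnv,mst,msv,nsv,ntv,stv,stw
∂3: piv[agin,agmn,agmv,agnv,amnv,fgtv,fimv,fisv,fmsv,fnsv,imsv,mstw] rk=12
rk∂_2=29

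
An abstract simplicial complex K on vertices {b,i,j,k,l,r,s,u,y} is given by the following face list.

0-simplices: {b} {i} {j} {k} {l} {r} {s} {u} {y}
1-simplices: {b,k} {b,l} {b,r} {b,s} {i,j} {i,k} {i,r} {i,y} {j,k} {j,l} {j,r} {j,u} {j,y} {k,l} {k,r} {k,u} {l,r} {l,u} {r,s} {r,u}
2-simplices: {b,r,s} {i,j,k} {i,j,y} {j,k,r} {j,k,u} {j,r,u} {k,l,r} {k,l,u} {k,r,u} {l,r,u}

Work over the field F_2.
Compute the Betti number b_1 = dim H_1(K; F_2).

n_0=9 n_1=20 n_2=10  [Z2]
∂1: piv[bk,bl,br,bs,ij,ik,iy,ju] rk=8  ker:ir,jk,jl,jr,jy,kl,kr,ku,lr,lu,rs,ru
∂2: piv[brs,ijk,ijy,jkr,jku,jru,klr,klu] rk=8  ker:kru,lru
b_1=(20−8)−8=4

b_1=4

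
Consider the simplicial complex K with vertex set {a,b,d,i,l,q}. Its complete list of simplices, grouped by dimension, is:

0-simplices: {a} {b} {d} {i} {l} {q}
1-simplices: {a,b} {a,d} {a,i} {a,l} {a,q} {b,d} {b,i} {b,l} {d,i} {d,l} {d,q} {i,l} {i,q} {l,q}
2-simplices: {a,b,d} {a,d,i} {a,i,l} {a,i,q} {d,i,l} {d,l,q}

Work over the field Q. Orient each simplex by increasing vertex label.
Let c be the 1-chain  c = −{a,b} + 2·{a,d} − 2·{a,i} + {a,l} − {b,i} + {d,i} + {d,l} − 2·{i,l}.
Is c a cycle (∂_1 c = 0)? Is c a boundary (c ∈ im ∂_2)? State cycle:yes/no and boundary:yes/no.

n_0=6 n_1=14 n_2=6  [Q]
∂1: piv[ab,ad,ai,al,aq] rk=5  ker:bd,bi,bl,di,dl,dq,il,iq,lq
∂2: piv[abd,adi,ail,aiq,dil,dlq] rk=6
∂1c = 0
c vs im∂2: residual ≠ 0 ⇒ not boundary

cycle:yes boundary:no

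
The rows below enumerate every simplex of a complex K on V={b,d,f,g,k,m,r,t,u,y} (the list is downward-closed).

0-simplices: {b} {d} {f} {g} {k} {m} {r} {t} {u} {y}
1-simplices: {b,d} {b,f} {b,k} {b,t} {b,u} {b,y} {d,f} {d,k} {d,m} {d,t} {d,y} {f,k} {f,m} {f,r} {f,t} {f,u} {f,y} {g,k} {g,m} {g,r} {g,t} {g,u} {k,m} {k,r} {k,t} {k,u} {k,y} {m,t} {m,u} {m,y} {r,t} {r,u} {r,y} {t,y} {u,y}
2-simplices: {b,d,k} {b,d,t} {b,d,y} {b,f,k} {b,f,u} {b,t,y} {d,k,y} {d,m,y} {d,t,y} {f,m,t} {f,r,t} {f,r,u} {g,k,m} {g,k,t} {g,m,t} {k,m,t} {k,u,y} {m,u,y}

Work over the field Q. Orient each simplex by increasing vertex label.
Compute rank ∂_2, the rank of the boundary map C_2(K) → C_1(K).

rank∂_2=16

n_0=10 n_1=35 n_2=18  [Q]
∂1: piv[bd,bf,bk,bt,bu,by,dm,fr,gk] rk=9  ker:df,dk,dt,dy,fk,fm,ft,fu,fy,gm,gr,gt,gu,km,kr,kt,ku,ky,mt,mu,my,rt,ru,ry,ty,uy
∂2: piv[bdk,bdt,bdy,bfk,bfu,bty,dky,dmy,fmt,frt,fru,gkm,gkt,gmt,kuy,muy] rk=16  ker:dty,kmt
rk∂_2=16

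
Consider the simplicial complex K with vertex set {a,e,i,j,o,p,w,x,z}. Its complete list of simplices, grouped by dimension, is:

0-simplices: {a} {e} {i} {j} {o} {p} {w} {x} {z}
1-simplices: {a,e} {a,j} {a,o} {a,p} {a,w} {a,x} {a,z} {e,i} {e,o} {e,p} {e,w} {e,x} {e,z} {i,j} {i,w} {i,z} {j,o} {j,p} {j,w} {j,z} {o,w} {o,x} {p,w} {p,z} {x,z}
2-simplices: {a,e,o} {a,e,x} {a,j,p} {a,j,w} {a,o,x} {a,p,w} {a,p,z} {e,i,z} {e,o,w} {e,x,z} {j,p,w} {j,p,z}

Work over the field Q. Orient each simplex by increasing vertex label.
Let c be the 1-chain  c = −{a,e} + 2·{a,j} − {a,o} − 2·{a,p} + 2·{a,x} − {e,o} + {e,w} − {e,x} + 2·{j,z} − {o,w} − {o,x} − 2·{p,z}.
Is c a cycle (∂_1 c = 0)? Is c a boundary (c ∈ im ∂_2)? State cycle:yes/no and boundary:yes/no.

cycle:yes boundary:yes

n_0=9 n_1=25 n_2=12  [Q]
∂1: piv[ae,aj,ao,ap,aw,ax,az,ei] rk=8  ker:eo,ep,ew,ex,ez,ij,iw,iz,jo,jp,jw,jz,ow,ox,pw,pz,xz
∂2: piv[aeo,aex,ajp,ajw,aox,apw,apz,eiz,eow,exz,jpz] rk=11  ker:jpw
∂1c = 0
c vs im∂2: reduces to 0 ⇒ boundary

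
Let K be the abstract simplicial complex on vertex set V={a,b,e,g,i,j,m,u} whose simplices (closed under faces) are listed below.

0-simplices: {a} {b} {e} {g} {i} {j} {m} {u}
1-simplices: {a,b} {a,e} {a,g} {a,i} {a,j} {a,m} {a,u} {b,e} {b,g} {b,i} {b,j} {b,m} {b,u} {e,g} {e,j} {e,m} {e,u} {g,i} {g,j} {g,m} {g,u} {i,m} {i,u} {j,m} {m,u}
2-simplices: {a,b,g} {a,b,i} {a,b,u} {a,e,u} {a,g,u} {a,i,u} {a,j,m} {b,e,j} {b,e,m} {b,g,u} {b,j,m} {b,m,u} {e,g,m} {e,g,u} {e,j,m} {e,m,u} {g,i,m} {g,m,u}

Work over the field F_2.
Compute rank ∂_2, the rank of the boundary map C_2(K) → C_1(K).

rank∂_2=15

n_0=8 n_1=25 n_2=18  [Z2]
∂1: piv[ab,ae,ag,ai,aj,am,au] rk=7  ker:be,bg,bi,bj,bm,bu,eg,ej,em,eu,gi,gj,gm,gu,im,iu,jm,mu
∂2: piv[abg,abi,abu,aeu,agu,aiu,ajm,bej,bem,bjm,bmu,egm,egu,emu,gim] rk=15  ker:bgu,ejm,gmu
rk∂_2=15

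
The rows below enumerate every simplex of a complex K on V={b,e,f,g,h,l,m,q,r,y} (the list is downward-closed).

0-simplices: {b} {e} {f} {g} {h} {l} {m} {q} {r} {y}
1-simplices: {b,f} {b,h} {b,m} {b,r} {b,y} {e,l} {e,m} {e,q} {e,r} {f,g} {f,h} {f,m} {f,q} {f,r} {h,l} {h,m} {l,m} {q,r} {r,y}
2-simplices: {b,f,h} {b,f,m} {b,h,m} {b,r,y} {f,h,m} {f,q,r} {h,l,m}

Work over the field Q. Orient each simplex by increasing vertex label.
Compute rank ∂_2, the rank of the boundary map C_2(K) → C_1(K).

n_0=10 n_1=19 n_2=7  [Q]
∂1: piv[bf,bh,bm,br,by,el,em,eq,fg] rk=9  ker:er,fh,fm,fq,fr,hl,hm,lm,qr,ry
∂2: piv[bfh,bfm,bhm,bry,fqr,hlm] rk=6  ker:fhm
rk∂_2=6

rank∂_2=6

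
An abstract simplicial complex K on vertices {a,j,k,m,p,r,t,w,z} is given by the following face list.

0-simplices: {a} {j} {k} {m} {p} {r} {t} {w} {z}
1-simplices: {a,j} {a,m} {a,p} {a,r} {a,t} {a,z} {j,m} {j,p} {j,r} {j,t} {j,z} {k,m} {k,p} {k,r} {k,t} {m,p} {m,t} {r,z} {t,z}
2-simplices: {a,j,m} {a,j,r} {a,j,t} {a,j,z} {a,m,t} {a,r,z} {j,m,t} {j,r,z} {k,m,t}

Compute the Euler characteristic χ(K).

n_0=9 n_1=19 n_2=9
χ=+9−19+9=-1

χ(K)=-1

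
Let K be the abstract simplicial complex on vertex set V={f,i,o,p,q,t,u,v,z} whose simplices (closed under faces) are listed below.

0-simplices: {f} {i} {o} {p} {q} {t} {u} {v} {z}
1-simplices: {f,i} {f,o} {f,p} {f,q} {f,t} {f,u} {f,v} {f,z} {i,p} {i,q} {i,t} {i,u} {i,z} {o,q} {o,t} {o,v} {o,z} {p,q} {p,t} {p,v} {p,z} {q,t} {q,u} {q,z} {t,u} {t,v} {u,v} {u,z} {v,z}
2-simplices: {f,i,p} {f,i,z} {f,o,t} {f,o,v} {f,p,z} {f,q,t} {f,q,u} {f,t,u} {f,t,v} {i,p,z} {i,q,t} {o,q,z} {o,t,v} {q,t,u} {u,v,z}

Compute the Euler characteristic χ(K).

n_0=9 n_1=29 n_2=15
χ=+9−29+15=-5

χ(K)=-5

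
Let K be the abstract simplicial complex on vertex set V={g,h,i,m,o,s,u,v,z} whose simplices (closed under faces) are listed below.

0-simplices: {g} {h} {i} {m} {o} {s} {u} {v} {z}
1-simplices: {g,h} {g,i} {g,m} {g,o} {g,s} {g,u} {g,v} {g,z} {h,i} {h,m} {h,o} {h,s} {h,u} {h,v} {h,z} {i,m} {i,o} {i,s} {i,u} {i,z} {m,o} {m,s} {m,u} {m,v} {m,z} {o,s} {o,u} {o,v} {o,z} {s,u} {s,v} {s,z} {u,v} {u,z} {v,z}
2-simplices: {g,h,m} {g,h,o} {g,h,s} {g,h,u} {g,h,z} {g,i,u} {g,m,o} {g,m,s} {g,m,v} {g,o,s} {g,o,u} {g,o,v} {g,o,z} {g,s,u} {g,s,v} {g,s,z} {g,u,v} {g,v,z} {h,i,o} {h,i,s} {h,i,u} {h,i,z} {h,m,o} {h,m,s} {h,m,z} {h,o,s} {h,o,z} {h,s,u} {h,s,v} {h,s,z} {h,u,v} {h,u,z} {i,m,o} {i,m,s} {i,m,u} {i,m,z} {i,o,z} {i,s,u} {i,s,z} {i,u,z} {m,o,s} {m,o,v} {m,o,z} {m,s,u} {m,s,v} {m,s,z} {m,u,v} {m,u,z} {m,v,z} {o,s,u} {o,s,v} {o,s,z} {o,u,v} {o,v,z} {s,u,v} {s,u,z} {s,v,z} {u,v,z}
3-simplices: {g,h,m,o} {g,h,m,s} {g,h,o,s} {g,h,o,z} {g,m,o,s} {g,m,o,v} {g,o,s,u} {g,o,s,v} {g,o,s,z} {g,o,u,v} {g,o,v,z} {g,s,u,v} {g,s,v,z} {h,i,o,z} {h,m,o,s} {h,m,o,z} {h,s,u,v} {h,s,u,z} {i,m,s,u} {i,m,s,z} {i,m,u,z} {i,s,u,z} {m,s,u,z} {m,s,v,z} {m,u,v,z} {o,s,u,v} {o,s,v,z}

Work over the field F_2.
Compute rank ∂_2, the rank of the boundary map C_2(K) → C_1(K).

n_0=9 n_1=35 n_2=58 n_3=27  [Z2]
∂1: piv[gh,gi,gm,go,gs,gu,gv,gz] rk=8  ker:hi,hm,ho,hs,hu,hv,hz,im,io,is,iu,iz,mo,ms,mu,mv,mz,os,ou,ov,oz,su,sv,sz,uv,uz,vz
∂2: piv[ghm,gho,ghs,ghu,ghz,giu,gmo,gms,gmv,gos,gou,gov,goz,gsu,gsv,gsz,guv,gvz,hio,his,hiu,hiz,hmz,hsv,huz,imo,imu] rk=27  ker:hmo,hms,hos,hoz,hsu,hsz,huv,ims,imz,ioz,isu,isz,iuz,mos,mov,moz,msu,msv,msz,muv,muz,mvz,osu,osv,osz,ouv,ovz,suv,suz,svz,uvz
∂3: piv[ghmo,ghms,ghos,ghoz,gmos,gmov,gosu,gosv,gosz,gouv,govz,gsuv,gsvz,hioz,hmoz,hsuv,hsuz,imsu,imsz,imuz,isuz,msvz,muvz] rk=23  ker:hmos,msuz,osuv,osvz
rk∂_2=27

rank∂_2=27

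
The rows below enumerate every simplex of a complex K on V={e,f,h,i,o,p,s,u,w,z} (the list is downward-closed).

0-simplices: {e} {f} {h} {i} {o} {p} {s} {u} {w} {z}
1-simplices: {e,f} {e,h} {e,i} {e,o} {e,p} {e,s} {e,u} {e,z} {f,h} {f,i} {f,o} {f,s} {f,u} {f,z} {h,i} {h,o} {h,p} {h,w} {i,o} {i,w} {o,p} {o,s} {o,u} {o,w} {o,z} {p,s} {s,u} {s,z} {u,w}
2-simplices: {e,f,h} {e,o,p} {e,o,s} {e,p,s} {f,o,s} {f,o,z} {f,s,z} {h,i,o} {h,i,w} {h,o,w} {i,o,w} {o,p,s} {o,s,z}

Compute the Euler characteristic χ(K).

n_0=10 n_1=29 n_2=13
χ=+10−29+13=-6

χ(K)=-6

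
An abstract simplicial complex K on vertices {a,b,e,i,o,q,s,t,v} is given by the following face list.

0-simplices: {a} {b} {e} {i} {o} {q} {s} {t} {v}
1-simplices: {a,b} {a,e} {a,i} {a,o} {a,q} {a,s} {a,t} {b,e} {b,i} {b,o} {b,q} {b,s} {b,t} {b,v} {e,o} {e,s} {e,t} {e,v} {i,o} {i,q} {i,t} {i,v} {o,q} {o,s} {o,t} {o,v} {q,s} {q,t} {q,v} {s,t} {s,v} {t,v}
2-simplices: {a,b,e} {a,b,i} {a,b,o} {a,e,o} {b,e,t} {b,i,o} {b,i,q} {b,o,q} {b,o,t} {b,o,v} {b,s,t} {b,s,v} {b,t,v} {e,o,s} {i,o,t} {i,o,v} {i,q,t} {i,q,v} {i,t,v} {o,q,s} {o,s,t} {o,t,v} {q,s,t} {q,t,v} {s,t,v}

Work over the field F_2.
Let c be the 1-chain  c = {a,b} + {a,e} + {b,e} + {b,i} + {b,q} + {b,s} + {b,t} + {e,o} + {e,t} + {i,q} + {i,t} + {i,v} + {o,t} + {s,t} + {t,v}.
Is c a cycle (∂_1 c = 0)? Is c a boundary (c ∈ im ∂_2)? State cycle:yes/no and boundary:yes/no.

cycle:yes boundary:yes

n_0=9 n_1=32 n_2=25  [Z2]
∂1: piv[ab,ae,ai,ao,aq,as,at,bv] rk=8  ker:be,bi,bo,bq,bs,bt,eo,es,et,ev,io,iq,it,iv,oq,os,ot,ov,qs,qt,qv,st,sv,tv
∂2: piv[abe,abi,abo,aeo,bet,bio,biq,boq,bot,bov,bst,bsv,btv,eos,iot,iov,iqt,iqv,oqs,ost] rk=20  ker:itv,otv,qst,qtv,stv
∂1c = 0
c vs im∂2: reduces to 0 ⇒ boundary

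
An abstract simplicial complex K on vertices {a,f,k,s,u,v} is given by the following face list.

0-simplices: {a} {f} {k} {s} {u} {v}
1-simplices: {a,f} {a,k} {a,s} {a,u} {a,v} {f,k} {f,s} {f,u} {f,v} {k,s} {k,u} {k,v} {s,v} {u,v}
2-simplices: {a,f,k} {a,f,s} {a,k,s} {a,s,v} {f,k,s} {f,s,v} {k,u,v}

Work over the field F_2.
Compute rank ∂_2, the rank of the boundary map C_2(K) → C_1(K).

n_0=6 n_1=14 n_2=7  [Z2]
∂1: piv[af,ak,as,au,av] rk=5  ker:fk,fs,fu,fv,ks,ku,kv,sv,uv
∂2: piv[afk,afs,aks,asv,fsv,kuv] rk=6  ker:fks
rk∂_2=6

rank∂_2=6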